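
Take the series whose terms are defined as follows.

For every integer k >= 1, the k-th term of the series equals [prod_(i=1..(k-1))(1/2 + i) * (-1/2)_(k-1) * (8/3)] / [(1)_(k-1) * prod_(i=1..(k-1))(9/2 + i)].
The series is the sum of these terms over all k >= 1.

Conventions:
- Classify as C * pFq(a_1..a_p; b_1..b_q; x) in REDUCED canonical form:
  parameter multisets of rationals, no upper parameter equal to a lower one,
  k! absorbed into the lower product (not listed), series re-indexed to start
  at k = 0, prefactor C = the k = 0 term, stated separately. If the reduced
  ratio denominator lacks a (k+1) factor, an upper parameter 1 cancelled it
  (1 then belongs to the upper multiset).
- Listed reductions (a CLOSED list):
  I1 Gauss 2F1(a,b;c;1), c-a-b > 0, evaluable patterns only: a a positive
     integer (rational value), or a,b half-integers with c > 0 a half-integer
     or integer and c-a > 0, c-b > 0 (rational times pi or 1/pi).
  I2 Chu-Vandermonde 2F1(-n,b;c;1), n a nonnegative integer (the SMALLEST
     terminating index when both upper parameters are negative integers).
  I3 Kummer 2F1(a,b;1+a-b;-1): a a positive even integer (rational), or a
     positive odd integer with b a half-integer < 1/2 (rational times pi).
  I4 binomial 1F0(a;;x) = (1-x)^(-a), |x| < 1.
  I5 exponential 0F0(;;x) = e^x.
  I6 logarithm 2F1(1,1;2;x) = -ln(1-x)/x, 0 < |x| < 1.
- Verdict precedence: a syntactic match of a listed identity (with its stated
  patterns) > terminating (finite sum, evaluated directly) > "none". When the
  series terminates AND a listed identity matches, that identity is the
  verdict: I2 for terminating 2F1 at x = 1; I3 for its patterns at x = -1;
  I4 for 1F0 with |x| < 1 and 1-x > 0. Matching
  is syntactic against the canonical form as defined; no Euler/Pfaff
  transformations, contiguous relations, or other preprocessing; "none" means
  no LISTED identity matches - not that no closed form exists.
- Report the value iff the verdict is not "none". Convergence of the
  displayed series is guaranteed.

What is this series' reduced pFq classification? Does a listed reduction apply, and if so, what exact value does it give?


The tell: x = 1 and the running product (C = 8/3, x = 1) telescopes to a rising factorial.
Adjacent-term ratio: r(k) = 1 * (k-1/2) (k+3/2) / [(k+11/2) (k+1)] - rational in k, leading ratio 1; with t_0 = 8/3, classification follows.

The series (x = 1) is 2F1: upper {-1/2, 3/2}, lower {11/2}, prefactor 8/3. Verdict: this is Gauss (I1, half-integer pattern) (x = 1; upper {-1/2, 3/2} half-integers, c = 11/2 in the evaluable pattern). Exact value: (735/1024) * pi.


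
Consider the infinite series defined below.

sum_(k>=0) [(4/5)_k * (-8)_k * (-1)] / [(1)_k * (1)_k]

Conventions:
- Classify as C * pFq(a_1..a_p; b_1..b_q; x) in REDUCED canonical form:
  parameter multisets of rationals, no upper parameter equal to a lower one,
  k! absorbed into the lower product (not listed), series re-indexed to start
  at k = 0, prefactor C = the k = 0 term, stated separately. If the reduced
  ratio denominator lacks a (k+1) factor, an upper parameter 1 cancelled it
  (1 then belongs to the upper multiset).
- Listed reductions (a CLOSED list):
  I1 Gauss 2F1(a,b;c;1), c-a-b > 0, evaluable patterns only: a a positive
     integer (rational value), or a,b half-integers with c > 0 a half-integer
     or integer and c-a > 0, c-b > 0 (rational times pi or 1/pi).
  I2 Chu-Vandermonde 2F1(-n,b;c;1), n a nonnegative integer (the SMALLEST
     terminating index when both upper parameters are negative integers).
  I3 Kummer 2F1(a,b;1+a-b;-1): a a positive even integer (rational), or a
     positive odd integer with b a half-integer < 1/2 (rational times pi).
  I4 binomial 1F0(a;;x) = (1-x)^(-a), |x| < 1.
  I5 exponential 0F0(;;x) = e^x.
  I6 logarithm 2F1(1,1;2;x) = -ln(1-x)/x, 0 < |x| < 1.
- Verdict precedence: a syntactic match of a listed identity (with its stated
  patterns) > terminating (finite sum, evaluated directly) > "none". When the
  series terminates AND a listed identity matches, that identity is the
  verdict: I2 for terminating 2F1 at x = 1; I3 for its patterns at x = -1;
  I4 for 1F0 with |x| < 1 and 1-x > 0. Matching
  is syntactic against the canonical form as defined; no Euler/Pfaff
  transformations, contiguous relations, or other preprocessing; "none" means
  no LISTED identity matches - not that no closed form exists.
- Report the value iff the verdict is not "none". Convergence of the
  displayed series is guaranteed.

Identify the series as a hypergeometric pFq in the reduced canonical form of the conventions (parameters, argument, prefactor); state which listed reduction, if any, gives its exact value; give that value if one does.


Reduced: x = 1, 2F1, upper = {-8, 4/5}, lower = {1}, C = -1. Verdict at x = 1: Vandermonde's identity (I2) matches (terminating 2F1 at x = 1 with n = 8, b = 4/5, c = 1). Exact value: -79794/1953125.

The tell: from the first term -1: (1)_k (prefactor -1) is k! itself.
Consecutive-term ratio: r(k) = 1 * (k-8) (k+4/5) / [(k+1) (k+1)] - rational; roots negated = parameters, x = 1, C = -1.


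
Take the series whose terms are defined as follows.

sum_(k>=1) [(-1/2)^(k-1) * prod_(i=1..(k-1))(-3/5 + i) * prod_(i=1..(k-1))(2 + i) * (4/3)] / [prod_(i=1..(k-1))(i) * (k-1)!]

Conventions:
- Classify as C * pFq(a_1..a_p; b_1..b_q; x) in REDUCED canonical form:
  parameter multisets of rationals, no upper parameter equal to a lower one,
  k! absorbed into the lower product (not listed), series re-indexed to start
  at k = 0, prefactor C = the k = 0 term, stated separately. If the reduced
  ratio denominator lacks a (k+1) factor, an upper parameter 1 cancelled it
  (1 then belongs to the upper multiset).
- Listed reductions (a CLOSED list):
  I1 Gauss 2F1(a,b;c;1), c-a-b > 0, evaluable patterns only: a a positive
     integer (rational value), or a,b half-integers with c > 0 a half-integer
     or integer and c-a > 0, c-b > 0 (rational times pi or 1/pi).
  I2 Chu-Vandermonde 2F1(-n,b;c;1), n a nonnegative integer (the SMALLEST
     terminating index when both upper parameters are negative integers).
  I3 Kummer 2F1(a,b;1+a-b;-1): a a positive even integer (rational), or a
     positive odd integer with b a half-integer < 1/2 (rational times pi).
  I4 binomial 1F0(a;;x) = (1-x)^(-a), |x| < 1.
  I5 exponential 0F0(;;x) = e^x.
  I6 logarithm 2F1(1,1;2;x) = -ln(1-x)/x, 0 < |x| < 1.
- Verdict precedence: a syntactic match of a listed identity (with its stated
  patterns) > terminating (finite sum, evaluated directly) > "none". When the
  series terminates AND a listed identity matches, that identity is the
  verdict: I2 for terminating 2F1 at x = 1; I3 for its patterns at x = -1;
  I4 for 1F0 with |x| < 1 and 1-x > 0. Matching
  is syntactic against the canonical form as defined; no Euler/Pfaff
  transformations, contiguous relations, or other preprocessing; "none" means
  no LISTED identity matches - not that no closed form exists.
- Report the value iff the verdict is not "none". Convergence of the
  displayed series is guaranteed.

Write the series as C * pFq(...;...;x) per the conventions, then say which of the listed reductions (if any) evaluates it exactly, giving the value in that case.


With C = 4/3: the canonical form is 2F1(2/5, 3; 1; -1/2). Verdict: none (x = -1/2): each listed identity misses the multisets {2/5, 3} ; {1}.

Key step: t_0 being 4/3, the running product (prefactor 4/3) telescopes to a rising factorial.
Step ratio: r(k) = (-1/2) * (k+2/5) (k+3) / [(k+1) (k+1)] - rational in k. x = (-1/2); t_0 = 4/3; negate the roots.


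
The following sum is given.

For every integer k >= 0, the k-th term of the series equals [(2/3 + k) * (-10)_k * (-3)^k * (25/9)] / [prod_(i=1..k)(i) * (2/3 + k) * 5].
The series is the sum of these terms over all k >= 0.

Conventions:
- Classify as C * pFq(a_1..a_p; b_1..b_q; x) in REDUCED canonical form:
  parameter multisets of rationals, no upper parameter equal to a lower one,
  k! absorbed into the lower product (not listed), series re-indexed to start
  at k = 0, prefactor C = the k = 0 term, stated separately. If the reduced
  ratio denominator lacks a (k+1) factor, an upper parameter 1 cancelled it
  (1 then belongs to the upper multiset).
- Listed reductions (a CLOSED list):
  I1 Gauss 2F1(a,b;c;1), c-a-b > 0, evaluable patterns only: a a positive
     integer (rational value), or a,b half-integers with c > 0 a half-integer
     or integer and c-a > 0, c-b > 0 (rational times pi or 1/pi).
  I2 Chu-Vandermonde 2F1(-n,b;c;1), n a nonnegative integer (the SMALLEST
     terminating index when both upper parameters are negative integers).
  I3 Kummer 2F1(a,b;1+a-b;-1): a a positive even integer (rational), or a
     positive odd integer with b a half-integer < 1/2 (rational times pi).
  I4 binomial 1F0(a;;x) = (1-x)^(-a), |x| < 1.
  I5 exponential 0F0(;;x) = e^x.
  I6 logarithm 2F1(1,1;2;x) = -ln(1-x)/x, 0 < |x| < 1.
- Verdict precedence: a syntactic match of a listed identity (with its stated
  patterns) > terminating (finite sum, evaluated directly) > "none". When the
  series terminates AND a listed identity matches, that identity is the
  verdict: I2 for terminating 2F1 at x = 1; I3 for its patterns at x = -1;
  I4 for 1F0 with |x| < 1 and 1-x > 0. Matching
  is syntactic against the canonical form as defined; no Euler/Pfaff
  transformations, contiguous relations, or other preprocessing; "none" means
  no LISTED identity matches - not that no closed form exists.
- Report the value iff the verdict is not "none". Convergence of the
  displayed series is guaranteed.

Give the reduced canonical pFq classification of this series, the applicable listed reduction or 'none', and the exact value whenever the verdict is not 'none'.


Canonical form: C = 5/9 times 1F0 with upper {-10}, lower {-}, x = -3. Verdict: terminating. (-10)_k vanishes past k = 10, leaving a 11-term sum, computed directly. Value: 5242880/9.

Key step: t_0 = 5/9 here, and the constant factors (C = 5/9, x = -3) combine into one prefactor.
Step ratio: r(k) = (-3) * (k-10) / [(k+1)] - rational in k. x = (-3); t_0 = 5/9; negate the roots.


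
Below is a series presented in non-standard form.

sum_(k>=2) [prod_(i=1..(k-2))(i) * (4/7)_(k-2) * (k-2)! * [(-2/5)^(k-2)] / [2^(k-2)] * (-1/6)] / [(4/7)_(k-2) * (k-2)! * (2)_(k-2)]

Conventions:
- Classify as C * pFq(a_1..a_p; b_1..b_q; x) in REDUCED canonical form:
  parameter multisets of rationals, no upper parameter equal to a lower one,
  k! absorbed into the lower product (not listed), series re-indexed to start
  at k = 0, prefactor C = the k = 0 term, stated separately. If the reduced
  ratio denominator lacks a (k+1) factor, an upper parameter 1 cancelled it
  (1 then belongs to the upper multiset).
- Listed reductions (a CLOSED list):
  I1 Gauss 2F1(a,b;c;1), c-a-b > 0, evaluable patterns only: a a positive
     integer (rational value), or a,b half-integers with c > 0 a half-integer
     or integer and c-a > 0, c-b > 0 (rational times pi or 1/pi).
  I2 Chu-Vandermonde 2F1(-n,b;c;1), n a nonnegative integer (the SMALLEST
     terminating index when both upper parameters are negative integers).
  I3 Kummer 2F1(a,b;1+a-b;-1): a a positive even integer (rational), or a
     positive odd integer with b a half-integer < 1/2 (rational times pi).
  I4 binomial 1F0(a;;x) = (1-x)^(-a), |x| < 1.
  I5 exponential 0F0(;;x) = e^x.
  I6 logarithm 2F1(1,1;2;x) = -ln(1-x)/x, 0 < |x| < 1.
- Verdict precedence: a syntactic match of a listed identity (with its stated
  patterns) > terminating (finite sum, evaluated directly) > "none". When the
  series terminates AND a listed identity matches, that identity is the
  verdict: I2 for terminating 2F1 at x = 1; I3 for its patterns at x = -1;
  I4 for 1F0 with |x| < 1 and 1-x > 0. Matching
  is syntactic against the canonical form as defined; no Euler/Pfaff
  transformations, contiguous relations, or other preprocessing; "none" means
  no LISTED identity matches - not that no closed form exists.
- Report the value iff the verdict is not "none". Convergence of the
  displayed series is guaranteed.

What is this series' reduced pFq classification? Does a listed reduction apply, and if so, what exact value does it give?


Key step: t_0 being -1/6, the running product (C = -1/6, x = -1/5) telescopes to a rising factorial.
Consecutive-term ratio: r(k) = (-1/5) * (k+1) (k+1) / [(k+2) (k+1)] ; factor over Q: parameters, x = (-1/5), and C = -1/6.

Classification (C = -1/6): 2F1 with upper {1, 1}, lower {2}, argument x = -1/5. Verdict: logarithm (I6) applies (the logarithm: parameters (1,1;2), x = -1/5). Value: (-5/6) * ln(6/5).


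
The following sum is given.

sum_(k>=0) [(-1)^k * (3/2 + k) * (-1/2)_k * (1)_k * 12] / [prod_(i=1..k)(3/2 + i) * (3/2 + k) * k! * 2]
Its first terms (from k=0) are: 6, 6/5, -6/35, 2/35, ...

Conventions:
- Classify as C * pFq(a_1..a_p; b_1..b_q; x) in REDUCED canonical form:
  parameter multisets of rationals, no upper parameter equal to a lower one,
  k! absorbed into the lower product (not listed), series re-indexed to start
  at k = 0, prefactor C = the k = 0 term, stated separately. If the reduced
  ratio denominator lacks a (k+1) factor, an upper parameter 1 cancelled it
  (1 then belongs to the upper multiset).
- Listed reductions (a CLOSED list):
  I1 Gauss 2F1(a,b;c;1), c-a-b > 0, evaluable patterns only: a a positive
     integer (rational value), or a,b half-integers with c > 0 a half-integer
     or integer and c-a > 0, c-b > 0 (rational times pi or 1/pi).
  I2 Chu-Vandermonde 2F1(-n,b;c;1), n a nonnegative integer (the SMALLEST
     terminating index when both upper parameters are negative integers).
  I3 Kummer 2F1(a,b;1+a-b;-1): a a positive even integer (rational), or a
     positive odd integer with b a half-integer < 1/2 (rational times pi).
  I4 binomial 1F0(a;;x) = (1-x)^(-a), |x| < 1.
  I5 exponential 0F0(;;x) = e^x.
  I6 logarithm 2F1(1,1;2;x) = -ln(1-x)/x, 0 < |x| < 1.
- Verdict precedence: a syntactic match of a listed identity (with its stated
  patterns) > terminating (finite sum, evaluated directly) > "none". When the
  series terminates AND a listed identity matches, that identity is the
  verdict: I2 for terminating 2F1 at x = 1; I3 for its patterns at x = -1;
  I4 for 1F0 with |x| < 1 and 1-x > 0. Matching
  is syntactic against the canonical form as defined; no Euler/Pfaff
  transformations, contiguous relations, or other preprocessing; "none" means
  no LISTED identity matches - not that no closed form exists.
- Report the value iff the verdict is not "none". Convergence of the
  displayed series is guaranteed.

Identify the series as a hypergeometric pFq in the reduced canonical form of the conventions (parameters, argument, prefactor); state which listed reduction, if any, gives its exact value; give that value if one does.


The series (x = -1) is 2F1: upper {-1/2, 1}, lower {5/2}, prefactor 6. Verdict at x = -1: the Kummer evaluation I3 matches (x = -1; c = 5/2 equals 1+a-b for upper {-1/2, 1}: listed pattern). Value: (9/4) * pi.

First insight: with t_0 = 6, striking the common factor k + 3/2 reduces the term (prefactor 6).
Term ratio: r(k) = (-1) * (k-1/2) (k+1) / [(k+5/2) (k+1)] ; factor over Q: parameters, x = (-1), and C = 6.


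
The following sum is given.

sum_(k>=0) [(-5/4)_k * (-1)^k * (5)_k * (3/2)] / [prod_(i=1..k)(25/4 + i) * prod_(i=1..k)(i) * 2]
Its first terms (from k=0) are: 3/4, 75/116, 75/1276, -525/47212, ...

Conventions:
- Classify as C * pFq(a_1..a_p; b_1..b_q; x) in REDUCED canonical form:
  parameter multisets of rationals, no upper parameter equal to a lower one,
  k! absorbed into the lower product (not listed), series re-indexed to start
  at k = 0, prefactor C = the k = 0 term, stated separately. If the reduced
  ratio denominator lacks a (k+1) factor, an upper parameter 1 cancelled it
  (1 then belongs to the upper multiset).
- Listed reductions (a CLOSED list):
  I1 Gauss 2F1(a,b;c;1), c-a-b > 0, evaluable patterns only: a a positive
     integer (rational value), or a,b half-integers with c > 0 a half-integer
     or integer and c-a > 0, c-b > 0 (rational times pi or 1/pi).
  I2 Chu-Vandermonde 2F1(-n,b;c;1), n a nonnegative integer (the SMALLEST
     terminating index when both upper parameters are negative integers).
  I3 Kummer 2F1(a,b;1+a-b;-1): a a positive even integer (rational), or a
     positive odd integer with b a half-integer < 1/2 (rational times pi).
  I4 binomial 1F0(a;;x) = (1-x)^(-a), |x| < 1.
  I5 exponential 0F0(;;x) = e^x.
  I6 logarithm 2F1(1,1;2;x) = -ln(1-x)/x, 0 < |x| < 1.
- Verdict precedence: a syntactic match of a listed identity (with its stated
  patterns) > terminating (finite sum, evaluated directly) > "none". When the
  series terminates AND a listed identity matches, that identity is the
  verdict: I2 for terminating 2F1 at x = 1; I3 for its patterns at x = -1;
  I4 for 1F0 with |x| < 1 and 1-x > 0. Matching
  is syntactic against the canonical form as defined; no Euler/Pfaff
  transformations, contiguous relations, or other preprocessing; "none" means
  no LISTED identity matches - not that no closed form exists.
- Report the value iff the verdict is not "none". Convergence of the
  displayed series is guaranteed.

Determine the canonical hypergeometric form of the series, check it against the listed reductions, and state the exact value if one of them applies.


Classification (C = 3/4): 2F1 with upper {-5/4, 5}, lower {29/4}, argument x = -1. Verdict: none (x = -1): each listed identity misses the multisets {-5/4, 5} ; {29/4}.

Structural cue: t_0 = 3/4 here, and the constant factors (C = 3/4) combine into one prefactor.
Ratio: r(k) = (-1) * (k-5/4) (k+5) / [(k+29/4) (k+1)] - rational in k. x = (-1); t_0 = 3/4; negate the roots.


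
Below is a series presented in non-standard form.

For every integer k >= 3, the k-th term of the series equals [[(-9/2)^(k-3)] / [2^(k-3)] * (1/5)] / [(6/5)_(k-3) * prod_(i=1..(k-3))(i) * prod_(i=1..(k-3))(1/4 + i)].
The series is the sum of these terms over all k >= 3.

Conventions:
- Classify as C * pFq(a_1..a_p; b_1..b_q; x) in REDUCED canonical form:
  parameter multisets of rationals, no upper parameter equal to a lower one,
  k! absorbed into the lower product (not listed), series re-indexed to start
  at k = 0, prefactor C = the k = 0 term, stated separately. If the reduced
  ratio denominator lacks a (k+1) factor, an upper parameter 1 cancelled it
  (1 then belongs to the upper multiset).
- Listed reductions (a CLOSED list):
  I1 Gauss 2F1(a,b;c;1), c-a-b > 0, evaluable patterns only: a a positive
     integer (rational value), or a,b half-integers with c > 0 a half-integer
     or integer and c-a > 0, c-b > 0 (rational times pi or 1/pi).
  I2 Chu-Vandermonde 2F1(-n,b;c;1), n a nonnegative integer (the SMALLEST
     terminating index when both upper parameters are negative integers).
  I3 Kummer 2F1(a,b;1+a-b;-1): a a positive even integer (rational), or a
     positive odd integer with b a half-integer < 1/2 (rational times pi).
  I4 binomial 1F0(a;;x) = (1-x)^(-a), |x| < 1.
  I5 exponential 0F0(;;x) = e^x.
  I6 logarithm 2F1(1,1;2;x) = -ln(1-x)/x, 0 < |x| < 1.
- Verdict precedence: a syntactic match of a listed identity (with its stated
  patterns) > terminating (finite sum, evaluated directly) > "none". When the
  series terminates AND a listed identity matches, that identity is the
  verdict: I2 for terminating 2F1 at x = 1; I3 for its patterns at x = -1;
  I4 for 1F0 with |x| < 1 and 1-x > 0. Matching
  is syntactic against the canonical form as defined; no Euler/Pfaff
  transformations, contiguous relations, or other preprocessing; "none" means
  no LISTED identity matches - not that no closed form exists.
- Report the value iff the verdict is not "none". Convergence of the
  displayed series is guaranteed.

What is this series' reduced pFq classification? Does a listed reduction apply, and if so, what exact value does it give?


The series (x = -9/4) is 0F2: upper {-}, lower {6/5, 5/4}, prefactor 1/5. Verdict: none here - no I1-I6 shape fits x = -9/4 with lower {6/5, 5/4}.

Key observation: with t_0 = 1/5, the two k-th powers (C = 1/5, x = -9/4) combine into one argument.
Term ratio: r(k) = (-9/4) * 1 / [(k+6/5) (k+5/4) (k+1)] - rational in k, leading ratio (-9/4); with t_0 = 1/5, classification follows.


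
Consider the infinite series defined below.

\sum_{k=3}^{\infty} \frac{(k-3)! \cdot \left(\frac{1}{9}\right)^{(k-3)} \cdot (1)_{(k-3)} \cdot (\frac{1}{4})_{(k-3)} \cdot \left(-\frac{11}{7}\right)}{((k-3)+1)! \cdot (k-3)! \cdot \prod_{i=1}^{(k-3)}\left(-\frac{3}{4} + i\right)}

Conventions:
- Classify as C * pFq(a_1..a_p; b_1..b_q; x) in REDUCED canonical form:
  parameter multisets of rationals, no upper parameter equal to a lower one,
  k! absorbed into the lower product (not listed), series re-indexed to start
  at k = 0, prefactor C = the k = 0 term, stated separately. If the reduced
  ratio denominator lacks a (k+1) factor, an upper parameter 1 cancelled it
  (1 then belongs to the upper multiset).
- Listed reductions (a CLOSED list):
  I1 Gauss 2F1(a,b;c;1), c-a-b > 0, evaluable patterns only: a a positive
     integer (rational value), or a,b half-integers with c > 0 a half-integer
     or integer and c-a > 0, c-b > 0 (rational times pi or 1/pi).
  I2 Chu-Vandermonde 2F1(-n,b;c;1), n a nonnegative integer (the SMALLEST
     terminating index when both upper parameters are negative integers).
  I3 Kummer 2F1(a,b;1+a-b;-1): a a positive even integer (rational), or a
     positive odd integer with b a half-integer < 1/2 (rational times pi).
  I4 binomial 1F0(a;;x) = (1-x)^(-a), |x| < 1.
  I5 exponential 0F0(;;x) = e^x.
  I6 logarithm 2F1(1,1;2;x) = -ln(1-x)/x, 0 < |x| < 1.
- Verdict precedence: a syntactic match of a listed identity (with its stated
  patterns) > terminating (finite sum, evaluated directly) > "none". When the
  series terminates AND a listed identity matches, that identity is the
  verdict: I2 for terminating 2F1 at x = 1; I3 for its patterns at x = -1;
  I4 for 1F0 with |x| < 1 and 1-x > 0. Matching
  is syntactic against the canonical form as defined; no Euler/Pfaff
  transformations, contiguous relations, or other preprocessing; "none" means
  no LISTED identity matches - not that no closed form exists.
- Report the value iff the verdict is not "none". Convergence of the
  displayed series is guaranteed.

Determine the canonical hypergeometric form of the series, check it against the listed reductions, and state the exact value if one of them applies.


This is -\frac{11}{7} * 2F1(1, 1; 2; \frac{1}{9}) in reduced canonical form. Verdict: the I6 logarithm reduction fires (the logarithm: parameters (1,1;2), x = \frac{1}{9}). Exact value: \frac{99}{7} \cdot \ln\left(\frac{8}{9}\right).

Key step: t_0 = -\frac{11}{7} here, and the parameter 1/4 appears in both the upper and lower lists and cancels.
Step ratio: r(k) = \frac{1}{9} * (k+1) (k+1) / [(k+2) (k+1)] - rational; roots negated = parameters, x = \frac{1}{9}, C = -\frac{11}{7}.


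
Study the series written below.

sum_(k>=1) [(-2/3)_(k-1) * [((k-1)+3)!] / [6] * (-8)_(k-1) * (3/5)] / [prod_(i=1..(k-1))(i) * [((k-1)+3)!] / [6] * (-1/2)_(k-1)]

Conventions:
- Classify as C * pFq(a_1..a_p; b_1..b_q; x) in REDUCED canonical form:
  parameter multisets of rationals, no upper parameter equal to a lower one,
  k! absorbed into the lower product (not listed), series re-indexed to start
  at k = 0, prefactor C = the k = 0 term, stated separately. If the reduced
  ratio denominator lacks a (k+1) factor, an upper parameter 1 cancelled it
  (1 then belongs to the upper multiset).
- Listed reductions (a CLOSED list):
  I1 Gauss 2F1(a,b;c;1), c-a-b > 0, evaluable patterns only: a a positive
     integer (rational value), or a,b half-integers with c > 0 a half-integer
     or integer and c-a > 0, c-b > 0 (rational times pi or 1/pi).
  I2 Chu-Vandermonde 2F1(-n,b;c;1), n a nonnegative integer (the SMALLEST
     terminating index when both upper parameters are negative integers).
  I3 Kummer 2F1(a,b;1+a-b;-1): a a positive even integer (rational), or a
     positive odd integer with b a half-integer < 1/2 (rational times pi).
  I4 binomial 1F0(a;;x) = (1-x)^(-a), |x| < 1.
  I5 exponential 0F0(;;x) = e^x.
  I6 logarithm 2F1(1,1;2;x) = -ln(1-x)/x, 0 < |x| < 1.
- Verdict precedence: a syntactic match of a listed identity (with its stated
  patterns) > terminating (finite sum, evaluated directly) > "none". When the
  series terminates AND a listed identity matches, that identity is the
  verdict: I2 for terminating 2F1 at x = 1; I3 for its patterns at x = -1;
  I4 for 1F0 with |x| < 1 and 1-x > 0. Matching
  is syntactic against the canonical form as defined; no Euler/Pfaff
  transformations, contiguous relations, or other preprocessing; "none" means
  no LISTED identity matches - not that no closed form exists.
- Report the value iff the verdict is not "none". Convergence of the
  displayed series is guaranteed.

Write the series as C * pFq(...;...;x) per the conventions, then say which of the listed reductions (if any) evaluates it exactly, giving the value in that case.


Key step: t_0 being 3/5, the parameter 4 appears in both the upper and lower lists and cancels.
Ratio: r(k) = 1 * (k-8) (k-2/3) / [(k-1/2) (k+1)] ; factor over Q: parameters, x = 1, and C = 3/5.

The series (x = 1) is 2F1: upper {-8, -2/3}, lower {-1/2}, prefactor 3/5. Verdict (x = 1): Chu-Vandermonde (I2) applies (terminating 2F1 at x = 1 with n = 8, b = -2/3, c = -1/2). Hence: -937099/649539.


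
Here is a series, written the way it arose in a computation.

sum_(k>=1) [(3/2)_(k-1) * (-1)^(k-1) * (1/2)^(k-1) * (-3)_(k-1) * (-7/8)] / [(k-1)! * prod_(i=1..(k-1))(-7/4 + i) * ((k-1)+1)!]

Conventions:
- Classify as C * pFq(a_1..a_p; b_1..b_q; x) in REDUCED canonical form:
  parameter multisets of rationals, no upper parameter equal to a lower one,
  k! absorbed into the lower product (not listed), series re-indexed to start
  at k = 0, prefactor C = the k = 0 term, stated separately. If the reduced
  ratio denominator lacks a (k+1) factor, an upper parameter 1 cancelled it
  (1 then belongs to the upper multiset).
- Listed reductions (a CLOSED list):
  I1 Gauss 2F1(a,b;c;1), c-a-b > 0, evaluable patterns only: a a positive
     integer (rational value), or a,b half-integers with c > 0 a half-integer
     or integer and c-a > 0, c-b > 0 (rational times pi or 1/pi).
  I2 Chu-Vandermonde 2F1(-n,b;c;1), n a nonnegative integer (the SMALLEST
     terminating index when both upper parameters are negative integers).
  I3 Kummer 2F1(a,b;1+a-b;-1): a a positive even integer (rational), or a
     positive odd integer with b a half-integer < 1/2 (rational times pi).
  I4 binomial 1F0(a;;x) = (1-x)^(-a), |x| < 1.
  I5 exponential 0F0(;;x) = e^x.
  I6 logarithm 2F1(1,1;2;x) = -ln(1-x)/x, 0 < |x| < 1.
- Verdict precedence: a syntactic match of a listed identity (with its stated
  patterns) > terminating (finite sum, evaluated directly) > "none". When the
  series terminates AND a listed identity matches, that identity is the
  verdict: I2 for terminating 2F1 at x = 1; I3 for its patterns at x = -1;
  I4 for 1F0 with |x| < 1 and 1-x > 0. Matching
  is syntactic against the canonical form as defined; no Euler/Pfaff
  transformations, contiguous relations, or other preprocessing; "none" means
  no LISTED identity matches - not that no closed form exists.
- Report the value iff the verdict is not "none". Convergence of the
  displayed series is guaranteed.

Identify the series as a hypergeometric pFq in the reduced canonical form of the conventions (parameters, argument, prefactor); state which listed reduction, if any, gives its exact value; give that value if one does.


This is -7/8 * 2F2(-3, 3/2; -3/4, 2; -1/2) in reduced canonical form. Verdict: terminating - upper -3 stops the sum at k = 3; the 4 terms are added exactly. Exact value: 553/192.

Structural cue: t_0 being -7/8, the denominator's factorial ratio (prefactor -7/8) is a lower Pochhammer.
Adjacent-term ratio: r(k) = (-1/2) * (k-3) (k+3/2) / [(k-3/4) (k+2) (k+1)] - rational in k, leading ratio (-1/2); with t_0 = -7/8, classification follows.


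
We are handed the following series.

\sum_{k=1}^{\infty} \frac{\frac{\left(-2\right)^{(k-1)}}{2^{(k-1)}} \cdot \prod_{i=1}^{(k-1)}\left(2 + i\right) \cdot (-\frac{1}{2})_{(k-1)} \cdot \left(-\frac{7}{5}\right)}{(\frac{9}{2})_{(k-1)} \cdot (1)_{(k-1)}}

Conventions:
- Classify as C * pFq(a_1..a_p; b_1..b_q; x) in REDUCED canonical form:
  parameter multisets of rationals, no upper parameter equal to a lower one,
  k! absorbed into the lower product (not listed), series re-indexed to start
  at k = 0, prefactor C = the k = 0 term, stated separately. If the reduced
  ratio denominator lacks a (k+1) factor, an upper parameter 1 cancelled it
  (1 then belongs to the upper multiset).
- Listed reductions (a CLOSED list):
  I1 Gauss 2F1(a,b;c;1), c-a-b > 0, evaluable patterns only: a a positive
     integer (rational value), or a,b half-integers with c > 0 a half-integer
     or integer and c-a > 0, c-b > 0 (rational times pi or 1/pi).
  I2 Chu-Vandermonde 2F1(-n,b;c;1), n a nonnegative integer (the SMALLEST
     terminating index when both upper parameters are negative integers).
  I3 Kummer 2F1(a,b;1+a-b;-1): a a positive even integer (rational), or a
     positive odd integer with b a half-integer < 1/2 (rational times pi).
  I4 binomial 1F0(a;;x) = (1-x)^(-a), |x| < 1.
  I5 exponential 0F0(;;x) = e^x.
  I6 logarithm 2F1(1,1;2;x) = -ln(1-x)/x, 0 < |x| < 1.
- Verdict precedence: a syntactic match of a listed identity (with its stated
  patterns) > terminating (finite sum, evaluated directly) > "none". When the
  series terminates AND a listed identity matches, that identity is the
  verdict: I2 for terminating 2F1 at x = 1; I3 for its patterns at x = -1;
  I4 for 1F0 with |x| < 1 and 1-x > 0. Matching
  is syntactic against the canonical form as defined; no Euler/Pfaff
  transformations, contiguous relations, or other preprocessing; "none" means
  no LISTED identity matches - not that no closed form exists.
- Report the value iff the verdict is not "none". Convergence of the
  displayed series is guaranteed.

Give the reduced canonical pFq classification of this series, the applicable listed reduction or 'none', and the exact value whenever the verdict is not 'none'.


Structural cue: t_0 being -\frac{7}{5}, the two k-th powers (C = -7/5) combine into one argument.
Ratio: r(k) = -1 * (k-\frac{1}{2}) (k+3) / [(k+\frac{9}{2}) (k+1)] - rational in k. x = -1; t_0 = -\frac{7}{5}; negate the roots.

With C = -\frac{7}{5}: the canonical form is 2F1(-\frac{1}{2}, 3; \frac{9}{2}; -1). Verdict: this is the Kummer evaluation I3 (x = -1; c = \frac{9}{2} equals 1+a-b for upper {-\frac{1}{2}, 3}: listed pattern). Sum: \left(-\frac{147}{256}\right) \cdot \pi.


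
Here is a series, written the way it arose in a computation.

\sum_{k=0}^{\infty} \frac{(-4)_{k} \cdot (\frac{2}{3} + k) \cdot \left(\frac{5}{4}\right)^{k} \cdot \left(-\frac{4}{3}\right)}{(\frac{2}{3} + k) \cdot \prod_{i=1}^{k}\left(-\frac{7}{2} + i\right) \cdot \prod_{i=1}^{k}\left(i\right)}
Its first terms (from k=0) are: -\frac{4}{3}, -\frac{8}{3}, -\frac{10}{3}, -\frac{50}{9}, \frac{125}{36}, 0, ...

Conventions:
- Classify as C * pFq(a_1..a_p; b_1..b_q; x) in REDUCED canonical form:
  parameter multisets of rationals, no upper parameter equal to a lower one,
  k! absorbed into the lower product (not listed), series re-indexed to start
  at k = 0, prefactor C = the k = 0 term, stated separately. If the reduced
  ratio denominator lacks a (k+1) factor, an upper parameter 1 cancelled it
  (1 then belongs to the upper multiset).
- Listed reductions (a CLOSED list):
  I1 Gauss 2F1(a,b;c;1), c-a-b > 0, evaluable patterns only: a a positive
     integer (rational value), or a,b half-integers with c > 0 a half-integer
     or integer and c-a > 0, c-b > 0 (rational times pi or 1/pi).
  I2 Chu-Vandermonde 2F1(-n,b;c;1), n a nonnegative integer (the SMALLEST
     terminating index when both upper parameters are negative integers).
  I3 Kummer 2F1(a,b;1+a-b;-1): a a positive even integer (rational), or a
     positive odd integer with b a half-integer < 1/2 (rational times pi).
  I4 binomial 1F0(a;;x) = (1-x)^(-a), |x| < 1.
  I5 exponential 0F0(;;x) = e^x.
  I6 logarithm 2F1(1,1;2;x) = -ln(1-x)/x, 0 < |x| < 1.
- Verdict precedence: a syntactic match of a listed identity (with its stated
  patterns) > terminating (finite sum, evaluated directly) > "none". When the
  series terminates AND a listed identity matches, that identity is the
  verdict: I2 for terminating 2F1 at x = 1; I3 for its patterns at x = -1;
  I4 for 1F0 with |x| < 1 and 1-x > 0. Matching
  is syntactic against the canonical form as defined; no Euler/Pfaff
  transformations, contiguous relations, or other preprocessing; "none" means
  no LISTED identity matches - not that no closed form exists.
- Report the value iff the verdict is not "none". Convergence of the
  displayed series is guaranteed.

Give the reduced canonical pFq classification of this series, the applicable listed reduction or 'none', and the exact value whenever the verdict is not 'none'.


This is -\frac{4}{3} * 1F1(-4; -\frac{5}{2}; \frac{5}{4}) in reduced canonical form. Verdict: terminating. With -4 upstairs the series is a 5-term polynomial sum; evaluated term by term. Hence: -\frac{113}{12}.

First insight: x = \frac{5}{4} and the lower running product (prefactor -4/3) is a rising factorial.
Consecutive-term ratio: r(k) = \frac{5}{4} * (k-4) / [(k-\frac{5}{2}) (k+1)] ; factor over Q: parameters, x = \frac{5}{4}, and C = -\frac{4}{3}.


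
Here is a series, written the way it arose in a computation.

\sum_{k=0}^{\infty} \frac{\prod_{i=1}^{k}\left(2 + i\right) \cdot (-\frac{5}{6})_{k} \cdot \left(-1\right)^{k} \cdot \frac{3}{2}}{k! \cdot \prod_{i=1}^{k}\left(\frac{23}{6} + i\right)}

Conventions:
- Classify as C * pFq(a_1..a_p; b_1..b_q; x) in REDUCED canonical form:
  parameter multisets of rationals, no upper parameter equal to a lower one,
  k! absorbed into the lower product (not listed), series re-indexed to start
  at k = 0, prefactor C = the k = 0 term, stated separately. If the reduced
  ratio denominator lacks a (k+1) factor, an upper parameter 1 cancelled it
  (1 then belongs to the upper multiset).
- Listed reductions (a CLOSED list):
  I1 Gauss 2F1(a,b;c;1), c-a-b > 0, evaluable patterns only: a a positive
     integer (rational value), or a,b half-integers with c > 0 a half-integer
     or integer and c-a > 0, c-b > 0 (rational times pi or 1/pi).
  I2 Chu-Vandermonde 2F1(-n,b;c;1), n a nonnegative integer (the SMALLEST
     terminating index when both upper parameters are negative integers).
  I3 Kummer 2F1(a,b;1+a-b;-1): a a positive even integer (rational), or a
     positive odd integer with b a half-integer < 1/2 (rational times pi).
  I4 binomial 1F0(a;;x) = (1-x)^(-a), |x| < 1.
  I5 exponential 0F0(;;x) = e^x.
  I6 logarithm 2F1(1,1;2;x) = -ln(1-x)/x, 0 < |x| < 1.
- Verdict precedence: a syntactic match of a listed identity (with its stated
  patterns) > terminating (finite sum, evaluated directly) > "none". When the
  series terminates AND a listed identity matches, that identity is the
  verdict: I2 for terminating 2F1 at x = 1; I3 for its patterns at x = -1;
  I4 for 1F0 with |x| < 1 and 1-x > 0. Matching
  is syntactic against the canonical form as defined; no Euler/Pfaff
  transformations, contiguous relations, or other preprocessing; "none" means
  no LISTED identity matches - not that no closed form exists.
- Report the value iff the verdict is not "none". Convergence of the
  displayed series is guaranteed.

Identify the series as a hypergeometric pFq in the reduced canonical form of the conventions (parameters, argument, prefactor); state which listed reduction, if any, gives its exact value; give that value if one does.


At argument -1: a 2F1 with upper {-\frac{5}{6}, 3}, lower {\frac{29}{6}}, scaled by C = \frac{3}{2}. Verdict: no listed reduction: x = -1 and upper {-\frac{5}{6}, 3} fail every I1-I6 pattern.

Key step: t_0 = \frac{3}{2} here, and the lower running product (prefactor 3/2) is a rising factorial.
Adjacent-term ratio: r(k) = -1 * (k-\frac{5}{6}) (k+3) / [(k+\frac{29}{6}) (k+1)] - rational in k. x = -1; t_0 = \frac{3}{2}; negate the roots.


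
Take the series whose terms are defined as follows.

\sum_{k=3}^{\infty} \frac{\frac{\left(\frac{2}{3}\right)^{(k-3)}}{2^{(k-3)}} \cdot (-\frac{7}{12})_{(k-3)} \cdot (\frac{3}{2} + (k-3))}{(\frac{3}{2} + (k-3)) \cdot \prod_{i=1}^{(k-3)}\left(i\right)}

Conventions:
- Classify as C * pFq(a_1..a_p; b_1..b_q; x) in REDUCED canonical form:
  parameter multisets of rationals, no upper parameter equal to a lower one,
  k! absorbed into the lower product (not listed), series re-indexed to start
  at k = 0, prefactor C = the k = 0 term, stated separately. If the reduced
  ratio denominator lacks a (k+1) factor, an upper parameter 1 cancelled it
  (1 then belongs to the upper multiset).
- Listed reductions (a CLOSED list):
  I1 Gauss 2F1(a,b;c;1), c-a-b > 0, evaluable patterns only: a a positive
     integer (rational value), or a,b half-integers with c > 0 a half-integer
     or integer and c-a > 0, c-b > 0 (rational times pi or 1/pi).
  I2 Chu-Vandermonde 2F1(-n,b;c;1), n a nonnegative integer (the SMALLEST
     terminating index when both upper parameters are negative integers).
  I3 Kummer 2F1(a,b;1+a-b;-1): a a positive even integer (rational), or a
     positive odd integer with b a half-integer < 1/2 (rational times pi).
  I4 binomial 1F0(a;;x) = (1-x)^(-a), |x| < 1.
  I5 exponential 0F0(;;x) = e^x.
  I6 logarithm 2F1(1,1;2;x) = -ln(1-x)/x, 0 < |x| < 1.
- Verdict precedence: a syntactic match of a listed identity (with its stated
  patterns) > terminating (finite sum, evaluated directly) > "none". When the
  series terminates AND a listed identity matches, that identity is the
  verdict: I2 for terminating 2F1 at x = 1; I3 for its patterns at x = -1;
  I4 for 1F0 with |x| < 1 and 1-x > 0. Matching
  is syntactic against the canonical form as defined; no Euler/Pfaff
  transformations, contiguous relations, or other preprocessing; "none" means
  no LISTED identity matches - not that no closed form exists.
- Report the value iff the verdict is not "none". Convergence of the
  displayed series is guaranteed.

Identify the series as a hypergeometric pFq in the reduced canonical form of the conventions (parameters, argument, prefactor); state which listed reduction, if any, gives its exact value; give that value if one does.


The tell: t_0 = 1 here, and the factor k + 3/2 cancels (top and bottom), leaving C = 1, x = 1/3.
Ratio: r(k) = \frac{1}{3} * (k-\frac{7}{12}) / [(k+1)] - rational in k, leading ratio \frac{1}{3}; with t_0 = 1, classification follows.

Classification (C = 1): 1F0 with upper {-\frac{7}{12}}, lower {-}, argument x = \frac{1}{3}. Verdict: binomial (I4) fires (the 1F0 binomial series: exponent 7/12, x = \frac{1}{3}). Its exact value is \left(\frac{2}{3}\right)^{\frac{7}{12}}.


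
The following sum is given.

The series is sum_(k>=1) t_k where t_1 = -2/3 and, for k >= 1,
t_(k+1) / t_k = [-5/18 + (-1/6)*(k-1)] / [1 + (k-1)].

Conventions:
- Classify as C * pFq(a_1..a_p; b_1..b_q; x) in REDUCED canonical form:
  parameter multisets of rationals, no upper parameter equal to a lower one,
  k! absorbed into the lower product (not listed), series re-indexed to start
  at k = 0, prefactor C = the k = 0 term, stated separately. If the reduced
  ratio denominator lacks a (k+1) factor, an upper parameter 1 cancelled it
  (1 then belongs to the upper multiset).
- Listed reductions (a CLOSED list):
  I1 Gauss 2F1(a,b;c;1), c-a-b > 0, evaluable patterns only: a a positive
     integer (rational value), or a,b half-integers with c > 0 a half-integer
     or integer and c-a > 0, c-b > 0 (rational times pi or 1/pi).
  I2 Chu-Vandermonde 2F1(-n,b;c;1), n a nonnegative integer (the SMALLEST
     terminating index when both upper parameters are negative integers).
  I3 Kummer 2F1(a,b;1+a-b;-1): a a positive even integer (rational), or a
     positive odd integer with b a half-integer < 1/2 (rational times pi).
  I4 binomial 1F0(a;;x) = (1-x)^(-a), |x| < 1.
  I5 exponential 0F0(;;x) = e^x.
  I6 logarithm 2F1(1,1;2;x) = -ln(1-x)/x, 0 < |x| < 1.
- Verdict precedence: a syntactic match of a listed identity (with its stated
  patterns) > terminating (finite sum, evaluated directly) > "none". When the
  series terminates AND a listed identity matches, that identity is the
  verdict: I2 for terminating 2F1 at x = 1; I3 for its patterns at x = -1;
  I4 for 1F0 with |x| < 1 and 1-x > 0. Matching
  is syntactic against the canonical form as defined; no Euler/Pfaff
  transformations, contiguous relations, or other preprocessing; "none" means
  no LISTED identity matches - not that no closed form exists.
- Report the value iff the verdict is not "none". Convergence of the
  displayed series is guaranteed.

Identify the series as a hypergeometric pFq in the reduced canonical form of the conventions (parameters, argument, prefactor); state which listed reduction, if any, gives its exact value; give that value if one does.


The series (x = -1/6) is 1F0: upper {5/3}, lower {-}, prefactor -2/3. Verdict: binomial (I4) matches (the 1F0 binomial series: exponent -5/3, x = -1/6). Exact value: (-2/3) * (7/6)^(-5/3).

The tell: with t_0 = -2/3, the expanded ratio factors over Q; C = -2/3, x = -1/6, roots give parameters.
Term ratio: r(k) = (-1/6) * (k+5/3) / [(k+1)] - rational in k. x = (-1/6); t_0 = -2/3; negate the roots.
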